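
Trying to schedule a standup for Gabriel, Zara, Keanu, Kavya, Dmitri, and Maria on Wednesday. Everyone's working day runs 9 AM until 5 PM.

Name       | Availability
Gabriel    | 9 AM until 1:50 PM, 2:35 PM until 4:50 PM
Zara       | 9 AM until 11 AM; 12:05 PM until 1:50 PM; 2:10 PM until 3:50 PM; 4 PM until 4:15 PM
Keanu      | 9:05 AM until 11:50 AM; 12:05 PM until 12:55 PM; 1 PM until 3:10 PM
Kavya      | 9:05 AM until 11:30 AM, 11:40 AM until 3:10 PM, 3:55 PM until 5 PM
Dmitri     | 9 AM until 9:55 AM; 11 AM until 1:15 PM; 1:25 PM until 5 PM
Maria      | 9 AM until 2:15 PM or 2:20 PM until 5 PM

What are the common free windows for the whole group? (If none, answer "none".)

09:05-09:55, 12:05-12:55, 13:00-13:15, 13:25-13:50, 14:35-15:10

Gabriel ∩ Zara: 09:00-11:00, 12:05-13:50, 14:35-15:50, 16:00-16:15.
Gabriel ∩ Zara ∩ Keanu: 09:05-11:00, 12:05-12:55, 13:00-13:50, 14:35-15:10.
Gabriel ∩ Zara ∩ Keanu ∩ Kavya: 09:05-11:00, 12:05-12:55, 13:00-13:50, 14:35-15:10.
Gabriel ∩ Zara ∩ Keanu ∩ Kavya ∩ Dmitri: 09:05-09:55, 12:05-12:55, 13:00-13:15, 13:25-13:50, 14:35-15:10.
Gabriel ∩ Zara ∩ Keanu ∩ Kavya ∩ Dmitri ∩ Maria: 09:05-09:55, 12:05-12:55, 13:00-13:15, 13:25-13:50, 14:35-15:10.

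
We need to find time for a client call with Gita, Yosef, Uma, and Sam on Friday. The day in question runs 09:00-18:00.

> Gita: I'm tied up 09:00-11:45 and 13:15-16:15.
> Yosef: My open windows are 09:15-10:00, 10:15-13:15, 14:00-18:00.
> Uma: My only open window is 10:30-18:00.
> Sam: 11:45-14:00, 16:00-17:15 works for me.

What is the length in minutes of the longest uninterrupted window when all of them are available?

Gita free: 11:45-13:15, 16:15-18:00 (invert busy blocks within the working day).
Yosef free: 09:15-10:00, 10:15-13:15, 14:00-18:00.
Uma free: 10:30-18:00.
Sam free: 11:45-14:00, 16:00-17:15.
Gita ∩ Yosef: 11:45-13:15, 16:15-18:00.
Gita ∩ Yosef ∩ Uma: 11:45-13:15, 16:15-18:00.
Gita ∩ Yosef ∩ Uma ∩ Sam: 11:45-13:15, 16:15-17:15.
The longest is 11:45-13:15 at 90 minutes.

90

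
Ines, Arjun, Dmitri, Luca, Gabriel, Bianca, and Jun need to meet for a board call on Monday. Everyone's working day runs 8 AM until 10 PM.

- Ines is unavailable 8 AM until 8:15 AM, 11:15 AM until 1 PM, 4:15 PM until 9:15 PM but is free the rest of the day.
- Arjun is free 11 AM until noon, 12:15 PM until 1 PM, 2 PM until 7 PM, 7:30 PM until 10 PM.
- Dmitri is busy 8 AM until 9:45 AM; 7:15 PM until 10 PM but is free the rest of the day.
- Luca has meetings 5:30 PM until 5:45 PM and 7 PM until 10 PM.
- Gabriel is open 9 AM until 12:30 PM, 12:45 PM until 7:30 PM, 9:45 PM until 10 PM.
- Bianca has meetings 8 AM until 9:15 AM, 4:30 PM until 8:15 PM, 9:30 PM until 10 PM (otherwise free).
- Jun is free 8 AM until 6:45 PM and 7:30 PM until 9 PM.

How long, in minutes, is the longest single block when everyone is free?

135

Ines free: 08:15-11:15, 13:00-16:15, 21:15-22:00 (invert busy blocks within the working day).
Arjun free: 11:00-12:00, 12:15-13:00, 14:00-19:00, 19:30-22:00.
Dmitri free: 09:45-19:15 (invert busy blocks within the working day).
Luca free: 08:00-17:30, 17:45-19:00 (invert busy blocks within the working day).
Gabriel free: 09:00-12:30, 12:45-19:30, 21:45-22:00.
Bianca free: 09:15-16:30, 20:15-21:30 (invert busy blocks within the working day).
Jun free: 08:00-18:45, 19:30-21:00.
Ines ∩ Arjun: 11:00-11:15, 14:00-16:15, 21:15-22:00.
Ines ∩ Arjun ∩ Dmitri: 11:00-11:15, 14:00-16:15.
Ines ∩ Arjun ∩ Dmitri ∩ Luca: 11:00-11:15, 14:00-16:15.
Ines ∩ Arjun ∩ Dmitri ∩ Luca ∩ Gabriel: 11:00-11:15, 14:00-16:15.
Ines ∩ Arjun ∩ Dmitri ∩ Luca ∩ Gabriel ∩ Bianca: 11:00-11:15, 14:00-16:15.
Ines ∩ Arjun ∩ Dmitri ∩ Luca ∩ Gabriel ∩ Bianca ∩ Jun: 11:00-11:15, 14:00-16:15.
The longest is 14:00-16:15 at 135 minutes.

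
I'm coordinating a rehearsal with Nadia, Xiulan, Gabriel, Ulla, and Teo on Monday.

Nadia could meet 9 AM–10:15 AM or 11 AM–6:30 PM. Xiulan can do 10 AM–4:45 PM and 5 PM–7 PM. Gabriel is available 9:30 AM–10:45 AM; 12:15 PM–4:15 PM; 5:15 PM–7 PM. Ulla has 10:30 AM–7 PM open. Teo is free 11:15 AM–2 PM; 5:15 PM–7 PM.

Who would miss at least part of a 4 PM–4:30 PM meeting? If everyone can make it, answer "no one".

Gabriel, Teo

Nadia: free for 16:00-16:30. Xiulan: free for 16:00-16:30. Gabriel: not fully free for 16:00-16:30. Ulla: free for 16:00-16:30. Teo: not fully free for 16:00-16:30.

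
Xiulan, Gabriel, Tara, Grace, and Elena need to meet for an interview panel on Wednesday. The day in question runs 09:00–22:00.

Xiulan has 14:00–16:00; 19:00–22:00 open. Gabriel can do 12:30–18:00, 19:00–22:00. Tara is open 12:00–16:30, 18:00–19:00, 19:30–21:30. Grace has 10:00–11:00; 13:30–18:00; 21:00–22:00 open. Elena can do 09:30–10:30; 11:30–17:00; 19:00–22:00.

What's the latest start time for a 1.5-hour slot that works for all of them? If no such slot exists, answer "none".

14:30

Xiulan ∩ Gabriel: 14:00-16:00, 19:00-22:00.
Xiulan ∩ Gabriel ∩ Tara: 14:00-16:00, 19:30-21:30.
Xiulan ∩ Gabriel ∩ Tara ∩ Grace: 14:00-16:00, 21:00-21:30.
Xiulan ∩ Gabriel ∩ Tara ∩ Grace ∩ Elena: 14:00-16:00, 21:00-21:30.
So the common availability across everyone is 14:00-16:00, 21:00-21:30.
The last common window of at least 90 minutes is 14:00-16:00; a 90-minute meeting can start as late as 14:30 and still end by 16:00.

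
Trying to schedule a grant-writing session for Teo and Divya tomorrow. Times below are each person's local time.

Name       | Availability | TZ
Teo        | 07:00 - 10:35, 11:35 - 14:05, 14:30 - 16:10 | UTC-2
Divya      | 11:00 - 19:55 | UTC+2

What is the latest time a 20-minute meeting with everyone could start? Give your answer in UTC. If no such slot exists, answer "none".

17:35

Teo in UTC: 09:00-12:35, 13:35-16:05, 16:30-18:10 (add 2h to convert from UTC-2).
Divya in UTC: 09:00-17:55 (subtract 2h to convert from UTC+2).
Teo ∩ Divya: 09:00-12:35, 13:35-16:05, 16:30-17:55.
The last common window of at least 20 minutes is 16:30-17:55; a 20-minute meeting can start as late as 17:35 and still end by 17:55.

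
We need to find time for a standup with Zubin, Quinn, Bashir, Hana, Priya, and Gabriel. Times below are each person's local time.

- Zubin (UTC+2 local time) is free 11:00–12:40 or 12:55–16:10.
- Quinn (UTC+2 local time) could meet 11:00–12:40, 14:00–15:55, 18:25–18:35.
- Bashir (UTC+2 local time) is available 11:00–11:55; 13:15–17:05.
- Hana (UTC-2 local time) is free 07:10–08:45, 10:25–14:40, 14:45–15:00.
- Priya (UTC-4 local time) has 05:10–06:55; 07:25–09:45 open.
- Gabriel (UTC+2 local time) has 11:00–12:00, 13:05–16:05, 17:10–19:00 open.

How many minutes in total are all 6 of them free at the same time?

125

Zubin in UTC: 09:00-10:40, 10:55-14:10 (subtract 2h to convert from UTC+2).
Quinn in UTC: 09:00-10:40, 12:00-13:55, 16:25-16:35 (subtract 2h to convert from UTC+2).
Bashir in UTC: 09:00-09:55, 11:15-15:05 (subtract 2h to convert from UTC+2).
Hana in UTC: 09:10-10:45, 12:25-16:40, 16:45-17:00 (add 2h to convert from UTC-2).
Priya in UTC: 09:10-10:55, 11:25-13:45 (add 4h to convert from UTC-4).
Gabriel in UTC: 09:00-10:00, 11:05-14:05, 15:10-17:00 (subtract 2h to convert from UTC+2).
Zubin ∩ Quinn: 09:00-10:40, 12:00-13:55.
Zubin ∩ Quinn ∩ Bashir: 09:00-09:55, 12:00-13:55.
Zubin ∩ Quinn ∩ Bashir ∩ Hana: 09:10-09:55, 12:25-13:55.
Zubin ∩ Quinn ∩ Bashir ∩ Hana ∩ Priya: 09:10-09:55, 12:25-13:45.
Zubin ∩ Quinn ∩ Bashir ∩ Hana ∩ Priya ∩ Gabriel: 09:10-09:55, 12:25-13:45.
Summing the common windows: 45 + 80 = 125 minutes.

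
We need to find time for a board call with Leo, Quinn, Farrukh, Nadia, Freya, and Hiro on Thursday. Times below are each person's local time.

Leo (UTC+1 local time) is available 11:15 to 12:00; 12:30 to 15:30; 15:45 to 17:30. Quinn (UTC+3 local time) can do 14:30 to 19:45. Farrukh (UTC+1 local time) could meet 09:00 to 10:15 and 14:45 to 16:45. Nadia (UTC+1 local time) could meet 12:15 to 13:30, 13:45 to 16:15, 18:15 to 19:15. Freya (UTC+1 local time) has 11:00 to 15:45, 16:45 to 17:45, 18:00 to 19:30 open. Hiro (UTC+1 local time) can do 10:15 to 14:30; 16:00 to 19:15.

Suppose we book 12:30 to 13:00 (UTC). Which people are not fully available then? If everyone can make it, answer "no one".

Leo in UTC: 10:15-11:00, 11:30-14:30, 14:45-16:30 (subtract 1h to convert from UTC+1).
Quinn in UTC: 11:30-16:45 (subtract 3h to convert from UTC+3).
Farrukh in UTC: 08:00-09:15, 13:45-15:45 (subtract 1h to convert from UTC+1).
Nadia in UTC: 11:15-12:30, 12:45-15:15, 17:15-18:15 (subtract 1h to convert from UTC+1).
Freya in UTC: 10:00-14:45, 15:45-16:45, 17:00-18:30 (subtract 1h to convert from UTC+1).
Hiro in UTC: 09:15-13:30, 15:00-18:15 (subtract 1h to convert from UTC+1).
Leo: free for 12:30-13:00. Quinn: free for 12:30-13:00. Farrukh: not fully free for 12:30-13:00. Nadia: not fully free for 12:30-13:00. Freya: free for 12:30-13:00. Hiro: free for 12:30-13:00.

Farrukh, Nadia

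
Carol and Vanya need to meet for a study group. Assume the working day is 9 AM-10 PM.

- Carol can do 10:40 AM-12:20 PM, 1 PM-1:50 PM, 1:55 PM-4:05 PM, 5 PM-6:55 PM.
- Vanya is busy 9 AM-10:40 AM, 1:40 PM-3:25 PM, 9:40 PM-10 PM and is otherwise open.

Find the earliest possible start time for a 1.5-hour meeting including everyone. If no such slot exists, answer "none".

10:40

Carol free: 10:40-12:20, 13:00-13:50, 13:55-16:05, 17:00-18:55.
Vanya free: 10:40-13:40, 15:25-21:40 (invert busy blocks within the working day).
Carol ∩ Vanya: 10:40-12:20, 13:00-13:40, 15:25-16:05, 17:00-18:55.
The first common window of at least 90 minutes is 10:40-12:20, so the earliest start is 10:40.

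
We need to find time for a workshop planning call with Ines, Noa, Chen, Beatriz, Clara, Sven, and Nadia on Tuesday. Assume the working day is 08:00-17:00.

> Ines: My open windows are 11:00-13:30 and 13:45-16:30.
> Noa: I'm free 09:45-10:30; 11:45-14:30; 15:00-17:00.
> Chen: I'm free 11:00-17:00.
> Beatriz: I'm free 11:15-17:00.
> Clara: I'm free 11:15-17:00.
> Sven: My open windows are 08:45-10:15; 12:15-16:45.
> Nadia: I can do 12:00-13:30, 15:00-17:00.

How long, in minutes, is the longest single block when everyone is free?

90

Ines ∩ Noa: 11:45-13:30, 13:45-14:30, 15:00-16:30.
Ines ∩ Noa ∩ Chen: 11:45-13:30, 13:45-14:30, 15:00-16:30.
Ines ∩ Noa ∩ Chen ∩ Beatriz: 11:45-13:30, 13:45-14:30, 15:00-16:30.
Ines ∩ Noa ∩ Chen ∩ Beatriz ∩ Clara: 11:45-13:30, 13:45-14:30, 15:00-16:30.
Ines ∩ Noa ∩ Chen ∩ Beatriz ∩ Clara ∩ Sven: 12:15-13:30, 13:45-14:30, 15:00-16:30.
Ines ∩ Noa ∩ Chen ∩ Beatriz ∩ Clara ∩ Sven ∩ Nadia: 12:15-13:30, 15:00-16:30.
The longest is 15:00-16:30 at 90 minutes.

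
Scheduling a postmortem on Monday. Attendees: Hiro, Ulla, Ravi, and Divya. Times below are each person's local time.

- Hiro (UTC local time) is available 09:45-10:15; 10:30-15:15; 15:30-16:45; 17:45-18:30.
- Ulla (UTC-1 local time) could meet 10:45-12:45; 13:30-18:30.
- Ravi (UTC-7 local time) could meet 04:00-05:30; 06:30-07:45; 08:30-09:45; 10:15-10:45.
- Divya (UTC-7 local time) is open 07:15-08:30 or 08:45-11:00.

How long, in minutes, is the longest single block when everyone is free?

60

Hiro in UTC: 09:45-10:15, 10:30-15:15, 15:30-16:45, 17:45-18:30.
Ulla in UTC: 11:45-13:45, 14:30-19:30 (add 1h to convert from UTC-1).
Ravi in UTC: 11:00-12:30, 13:30-14:45, 15:30-16:45, 17:15-17:45 (add 7h to convert from UTC-7).
Divya in UTC: 14:15-15:30, 15:45-18:00 (add 7h to convert from UTC-7).
Hiro ∩ Ulla: 11:45-13:45, 14:30-15:15, 15:30-16:45, 17:45-18:30.
Hiro ∩ Ulla ∩ Ravi: 11:45-12:30, 13:30-13:45, 14:30-14:45, 15:30-16:45.
Hiro ∩ Ulla ∩ Ravi ∩ Divya: 14:30-14:45, 15:45-16:45.
So the common availability across everyone is 14:30-14:45, 15:45-16:45.
The longest is 15:45-16:45 at 60 minutes.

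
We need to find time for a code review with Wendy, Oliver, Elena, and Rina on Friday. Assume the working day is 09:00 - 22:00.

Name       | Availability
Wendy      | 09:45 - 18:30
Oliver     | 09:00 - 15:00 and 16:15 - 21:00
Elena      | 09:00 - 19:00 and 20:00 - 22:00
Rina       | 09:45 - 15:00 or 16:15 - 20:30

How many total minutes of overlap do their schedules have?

Wendy ∩ Oliver: 09:45-15:00, 16:15-18:30.
Wendy ∩ Oliver ∩ Elena: 09:45-15:00, 16:15-18:30.
Wendy ∩ Oliver ∩ Elena ∩ Rina: 09:45-15:00, 16:15-18:30.
Summing the common windows: 315 + 135 = 450 minutes.

450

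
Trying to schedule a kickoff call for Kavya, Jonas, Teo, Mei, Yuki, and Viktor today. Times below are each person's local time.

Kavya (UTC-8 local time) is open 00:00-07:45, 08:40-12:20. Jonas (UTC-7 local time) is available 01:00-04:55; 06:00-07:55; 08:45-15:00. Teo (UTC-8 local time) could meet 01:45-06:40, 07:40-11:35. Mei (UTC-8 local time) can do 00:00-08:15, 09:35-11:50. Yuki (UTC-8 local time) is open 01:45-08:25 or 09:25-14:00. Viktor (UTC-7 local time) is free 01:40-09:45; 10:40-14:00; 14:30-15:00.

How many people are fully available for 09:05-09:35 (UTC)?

Kavya in UTC: 08:00-15:45, 16:40-20:20 (add 8h to convert from UTC-8).
Jonas in UTC: 08:00-11:55, 13:00-14:55, 15:45-22:00 (add 7h to convert from UTC-7).
Teo in UTC: 09:45-14:40, 15:40-19:35 (add 8h to convert from UTC-8).
Mei in UTC: 08:00-16:15, 17:35-19:50 (add 8h to convert from UTC-8).
Yuki in UTC: 09:45-16:25, 17:25-22:00 (add 8h to convert from UTC-8).
Viktor in UTC: 08:40-16:45, 17:40-21:00, 21:30-22:00 (add 7h to convert from UTC-7).
Kavya, Jonas, Mei, and Viktor can make the full 09:05-09:35 slot — that's 4.

4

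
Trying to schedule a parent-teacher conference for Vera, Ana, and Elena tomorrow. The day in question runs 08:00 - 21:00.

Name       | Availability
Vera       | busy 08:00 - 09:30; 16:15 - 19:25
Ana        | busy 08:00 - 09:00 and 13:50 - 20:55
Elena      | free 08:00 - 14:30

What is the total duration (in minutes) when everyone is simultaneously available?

260

Vera free: 09:30-16:15, 19:25-21:00 (invert busy blocks within the working day).
Ana free: 09:00-13:50, 20:55-21:00 (invert busy blocks within the working day).
Elena free: 08:00-14:30.
Vera ∩ Ana: 09:30-13:50, 20:55-21:00.
Vera ∩ Ana ∩ Elena: 09:30-13:50.
Those are the intersection windows.
That's a single block of 260 minutes.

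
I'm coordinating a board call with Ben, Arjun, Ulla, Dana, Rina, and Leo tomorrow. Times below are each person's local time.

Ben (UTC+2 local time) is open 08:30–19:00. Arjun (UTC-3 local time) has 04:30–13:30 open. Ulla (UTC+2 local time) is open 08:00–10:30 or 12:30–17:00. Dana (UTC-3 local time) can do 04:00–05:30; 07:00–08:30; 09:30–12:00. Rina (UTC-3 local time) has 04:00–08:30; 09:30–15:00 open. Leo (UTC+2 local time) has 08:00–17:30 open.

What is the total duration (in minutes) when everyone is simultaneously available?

270

Ben in UTC: 06:30-17:00 (subtract 2h to convert from UTC+2).
Arjun in UTC: 07:30-16:30 (add 3h to convert from UTC-3).
Ulla in UTC: 06:00-08:30, 10:30-15:00 (subtract 2h to convert from UTC+2).
Dana in UTC: 07:00-08:30, 10:00-11:30, 12:30-15:00 (add 3h to convert from UTC-3).
Rina in UTC: 07:00-11:30, 12:30-18:00 (add 3h to convert from UTC-3).
Leo in UTC: 06:00-15:30 (subtract 2h to convert from UTC+2).
Ben ∩ Arjun: 07:30-16:30.
Ben ∩ Arjun ∩ Ulla: 07:30-08:30, 10:30-15:00.
Ben ∩ Arjun ∩ Ulla ∩ Dana: 07:30-08:30, 10:30-11:30, 12:30-15:00.
Ben ∩ Arjun ∩ Ulla ∩ Dana ∩ Rina: 07:30-08:30, 10:30-11:30, 12:30-15:00.
Ben ∩ Arjun ∩ Ulla ∩ Dana ∩ Rina ∩ Leo: 07:30-08:30, 10:30-11:30, 12:30-15:00.
Those are the intersection windows.
Summing the common windows: 60 + 60 + 150 = 270 minutes.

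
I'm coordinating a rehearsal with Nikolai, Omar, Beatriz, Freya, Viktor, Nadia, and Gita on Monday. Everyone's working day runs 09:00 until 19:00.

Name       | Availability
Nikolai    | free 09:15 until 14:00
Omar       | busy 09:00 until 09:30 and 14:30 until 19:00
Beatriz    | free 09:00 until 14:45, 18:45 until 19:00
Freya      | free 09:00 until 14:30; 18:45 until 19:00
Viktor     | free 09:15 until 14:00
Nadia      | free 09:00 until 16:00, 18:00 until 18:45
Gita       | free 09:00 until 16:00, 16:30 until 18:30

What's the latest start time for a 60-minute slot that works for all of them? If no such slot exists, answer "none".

Nikolai free: 09:15-14:00.
Omar free: 09:30-14:30 (invert busy blocks within the working day).
Beatriz free: 09:00-14:45, 18:45-19:00.
Freya free: 09:00-14:30, 18:45-19:00.
Viktor free: 09:15-14:00.
Nadia free: 09:00-16:00, 18:00-18:45.
Gita free: 09:00-16:00, 16:30-18:30.
Nikolai ∩ Omar: 09:30-14:00.
Nikolai ∩ Omar ∩ Beatriz: 09:30-14:00.
Nikolai ∩ Omar ∩ Beatriz ∩ Freya: 09:30-14:00.
Nikolai ∩ Omar ∩ Beatriz ∩ Freya ∩ Viktor: 09:30-14:00.
Nikolai ∩ Omar ∩ Beatriz ∩ Freya ∩ Viktor ∩ Nadia: 09:30-14:00.
Nikolai ∩ Omar ∩ Beatriz ∩ Freya ∩ Viktor ∩ Nadia ∩ Gita: 09:30-14:00.
The last common window of at least 60 minutes is 09:30-14:00; a 60-minute meeting can start as late as 13:00 and still end by 14:00.

13:00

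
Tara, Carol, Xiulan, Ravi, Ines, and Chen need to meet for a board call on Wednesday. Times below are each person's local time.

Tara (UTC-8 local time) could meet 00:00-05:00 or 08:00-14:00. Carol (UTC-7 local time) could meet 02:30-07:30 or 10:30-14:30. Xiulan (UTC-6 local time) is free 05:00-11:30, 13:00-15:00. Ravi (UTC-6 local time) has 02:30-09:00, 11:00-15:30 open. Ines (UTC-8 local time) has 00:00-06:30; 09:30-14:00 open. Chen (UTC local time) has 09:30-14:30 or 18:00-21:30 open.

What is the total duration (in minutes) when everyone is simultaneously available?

Tara in UTC: 08:00-13:00, 16:00-22:00 (add 8h to convert from UTC-8).
Carol in UTC: 09:30-14:30, 17:30-21:30 (add 7h to convert from UTC-7).
Xiulan in UTC: 11:00-17:30, 19:00-21:00 (add 6h to convert from UTC-6).
Ravi in UTC: 08:30-15:00, 17:00-21:30 (add 6h to convert from UTC-6).
Ines in UTC: 08:00-14:30, 17:30-22:00 (add 8h to convert from UTC-8).
Chen in UTC: 09:30-14:30, 18:00-21:30.
Tara ∩ Carol: 09:30-13:00, 17:30-21:30.
Tara ∩ Carol ∩ Xiulan: 11:00-13:00, 19:00-21:00.
Tara ∩ Carol ∩ Xiulan ∩ Ravi: 11:00-13:00, 19:00-21:00.
Tara ∩ Carol ∩ Xiulan ∩ Ravi ∩ Ines: 11:00-13:00, 19:00-21:00.
Tara ∩ Carol ∩ Xiulan ∩ Ravi ∩ Ines ∩ Chen: 11:00-13:00, 19:00-21:00.
Summing the common windows: 120 + 120 = 240 minutes.

240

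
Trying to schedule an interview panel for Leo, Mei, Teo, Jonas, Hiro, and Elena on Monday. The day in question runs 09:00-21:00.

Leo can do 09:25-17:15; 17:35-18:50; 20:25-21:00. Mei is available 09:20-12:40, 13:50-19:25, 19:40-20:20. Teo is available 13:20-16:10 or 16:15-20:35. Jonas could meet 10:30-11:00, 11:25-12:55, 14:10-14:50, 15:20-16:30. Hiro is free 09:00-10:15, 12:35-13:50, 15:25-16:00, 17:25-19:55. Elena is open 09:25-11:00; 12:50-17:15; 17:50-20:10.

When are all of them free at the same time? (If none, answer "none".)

15:25-16:00

Leo ∩ Mei: 09:25-12:40, 13:50-17:15, 17:35-18:50.
Leo ∩ Mei ∩ Teo: 13:50-16:10, 16:15-17:15, 17:35-18:50.
Leo ∩ Mei ∩ Teo ∩ Jonas: 14:10-14:50, 15:20-16:10, 16:15-16:30.
Leo ∩ Mei ∩ Teo ∩ Jonas ∩ Hiro: 15:25-16:00.
Leo ∩ Mei ∩ Teo ∩ Jonas ∩ Hiro ∩ Elena: 15:25-16:00.
So the common availability across everyone is 15:25-16:00.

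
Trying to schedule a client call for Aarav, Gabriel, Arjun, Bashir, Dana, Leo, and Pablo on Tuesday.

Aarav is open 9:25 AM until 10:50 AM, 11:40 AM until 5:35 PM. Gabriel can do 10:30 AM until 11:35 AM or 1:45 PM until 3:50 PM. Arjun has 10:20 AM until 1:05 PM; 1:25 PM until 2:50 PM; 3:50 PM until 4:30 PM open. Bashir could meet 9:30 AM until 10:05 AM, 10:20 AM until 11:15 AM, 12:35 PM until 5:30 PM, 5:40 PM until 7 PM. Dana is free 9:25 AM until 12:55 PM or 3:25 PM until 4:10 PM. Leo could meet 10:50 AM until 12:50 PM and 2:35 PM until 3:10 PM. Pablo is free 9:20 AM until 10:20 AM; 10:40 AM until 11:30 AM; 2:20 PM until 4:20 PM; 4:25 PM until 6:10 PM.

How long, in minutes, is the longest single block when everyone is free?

0

Aarav ∩ Gabriel: 10:30-10:50, 13:45-15:50.
Aarav ∩ Gabriel ∩ Arjun: 10:30-10:50, 13:45-14:50.
Aarav ∩ Gabriel ∩ Arjun ∩ Bashir: 10:30-10:50, 13:45-14:50.
Aarav ∩ Gabriel ∩ Arjun ∩ Bashir ∩ Dana: 10:30-10:50.
Aarav ∩ Gabriel ∩ Arjun ∩ Bashir ∩ Dana ∩ Leo: ∅.
Aarav ∩ Gabriel ∩ Arjun ∩ Bashir ∩ Dana ∩ Leo ∩ Pablo: ∅.
There is no time when everyone is free.
No common window exists, so the longest block is 0 minutes.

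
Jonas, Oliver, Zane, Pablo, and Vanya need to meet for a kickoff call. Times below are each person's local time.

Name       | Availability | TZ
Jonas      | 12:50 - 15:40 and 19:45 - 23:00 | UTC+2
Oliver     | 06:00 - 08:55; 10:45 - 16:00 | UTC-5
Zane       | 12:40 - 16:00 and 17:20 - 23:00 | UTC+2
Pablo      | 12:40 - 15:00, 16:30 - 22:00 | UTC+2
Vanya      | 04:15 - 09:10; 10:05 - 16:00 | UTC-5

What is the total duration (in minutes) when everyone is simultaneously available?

Jonas in UTC: 10:50-13:40, 17:45-21:00 (subtract 2h to convert from UTC+2).
Oliver in UTC: 11:00-13:55, 15:45-21:00 (add 5h to convert from UTC-5).
Zane in UTC: 10:40-14:00, 15:20-21:00 (subtract 2h to convert from UTC+2).
Pablo in UTC: 10:40-13:00, 14:30-20:00 (subtract 2h to convert from UTC+2).
Vanya in UTC: 09:15-14:10, 15:05-21:00 (add 5h to convert from UTC-5).
Jonas ∩ Oliver: 11:00-13:40, 17:45-21:00.
Jonas ∩ Oliver ∩ Zane: 11:00-13:40, 17:45-21:00.
Jonas ∩ Oliver ∩ Zane ∩ Pablo: 11:00-13:00, 17:45-20:00.
Jonas ∩ Oliver ∩ Zane ∩ Pablo ∩ Vanya: 11:00-13:00, 17:45-20:00.
Summing the common windows: 120 + 135 = 255 minutes.

255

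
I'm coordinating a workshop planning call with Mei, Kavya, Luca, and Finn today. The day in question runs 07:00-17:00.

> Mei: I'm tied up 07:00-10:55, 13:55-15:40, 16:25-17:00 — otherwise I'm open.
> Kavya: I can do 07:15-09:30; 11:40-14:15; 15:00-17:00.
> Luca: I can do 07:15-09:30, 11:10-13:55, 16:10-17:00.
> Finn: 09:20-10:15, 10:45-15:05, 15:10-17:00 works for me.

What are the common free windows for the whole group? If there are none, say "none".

Mei free: 10:55-13:55, 15:40-16:25 (invert busy blocks within the working day).
Kavya free: 07:15-09:30, 11:40-14:15, 15:00-17:00.
Luca free: 07:15-09:30, 11:10-13:55, 16:10-17:00.
Finn free: 09:20-10:15, 10:45-15:05, 15:10-17:00.
Mei ∩ Kavya: 11:40-13:55, 15:40-16:25.
Mei ∩ Kavya ∩ Luca: 11:40-13:55, 16:10-16:25.
Mei ∩ Kavya ∩ Luca ∩ Finn: 11:40-13:55, 16:10-16:25.
Those are the intersection windows.

11:40-13:55, 16:10-16:25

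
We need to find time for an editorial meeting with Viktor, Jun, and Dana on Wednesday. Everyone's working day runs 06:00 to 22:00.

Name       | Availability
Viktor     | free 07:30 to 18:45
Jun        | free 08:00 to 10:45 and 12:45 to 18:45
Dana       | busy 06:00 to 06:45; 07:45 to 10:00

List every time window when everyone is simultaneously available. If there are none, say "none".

Viktor free: 07:30-18:45.
Jun free: 08:00-10:45, 12:45-18:45.
Dana free: 06:45-07:45, 10:00-22:00 (invert busy blocks within the working day).
Viktor ∩ Jun: 08:00-10:45, 12:45-18:45.
Viktor ∩ Jun ∩ Dana: 10:00-10:45, 12:45-18:45.

10:00-10:45, 12:45-18:45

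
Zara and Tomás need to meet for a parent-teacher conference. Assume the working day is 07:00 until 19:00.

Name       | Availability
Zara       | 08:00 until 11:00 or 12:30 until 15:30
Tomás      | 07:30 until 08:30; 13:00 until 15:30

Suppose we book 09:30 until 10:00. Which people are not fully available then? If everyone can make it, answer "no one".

Tomás

Zara: free for 09:30-10:00. Tomás: not fully free for 09:30-10:00.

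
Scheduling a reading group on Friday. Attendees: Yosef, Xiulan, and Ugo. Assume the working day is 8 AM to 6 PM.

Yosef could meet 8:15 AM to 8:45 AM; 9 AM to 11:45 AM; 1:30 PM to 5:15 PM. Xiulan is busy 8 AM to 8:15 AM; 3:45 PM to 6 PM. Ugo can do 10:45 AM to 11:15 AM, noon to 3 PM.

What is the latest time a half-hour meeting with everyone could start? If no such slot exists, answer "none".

Yosef free: 08:15-08:45, 09:00-11:45, 13:30-17:15.
Xiulan free: 08:15-15:45 (invert busy blocks within the working day).
Ugo free: 10:45-11:15, 12:00-15:00.
Yosef ∩ Xiulan: 08:15-08:45, 09:00-11:45, 13:30-15:45.
Yosef ∩ Xiulan ∩ Ugo: 10:45-11:15, 13:30-15:00.
Those are the intersection windows.
The last common window of at least 30 minutes is 13:30-15:00; a 30-minute meeting can start as late as 14:30 and still end by 15:00.

14:30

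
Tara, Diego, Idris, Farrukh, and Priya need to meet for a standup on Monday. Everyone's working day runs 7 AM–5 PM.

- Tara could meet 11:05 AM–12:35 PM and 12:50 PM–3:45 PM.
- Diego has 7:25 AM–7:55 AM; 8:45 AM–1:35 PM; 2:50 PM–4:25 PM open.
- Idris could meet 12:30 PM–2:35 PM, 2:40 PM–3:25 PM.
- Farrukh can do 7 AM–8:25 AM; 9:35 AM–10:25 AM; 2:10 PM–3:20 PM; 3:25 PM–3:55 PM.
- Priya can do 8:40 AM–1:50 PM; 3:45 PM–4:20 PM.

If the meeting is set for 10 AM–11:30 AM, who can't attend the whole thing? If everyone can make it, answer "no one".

Farrukh, Idris, Tara

Tara: not fully free for 10:00-11:30. Diego: free for 10:00-11:30. Idris: not fully free for 10:00-11:30. Farrukh: not fully free for 10:00-11:30. Priya: free for 10:00-11:30.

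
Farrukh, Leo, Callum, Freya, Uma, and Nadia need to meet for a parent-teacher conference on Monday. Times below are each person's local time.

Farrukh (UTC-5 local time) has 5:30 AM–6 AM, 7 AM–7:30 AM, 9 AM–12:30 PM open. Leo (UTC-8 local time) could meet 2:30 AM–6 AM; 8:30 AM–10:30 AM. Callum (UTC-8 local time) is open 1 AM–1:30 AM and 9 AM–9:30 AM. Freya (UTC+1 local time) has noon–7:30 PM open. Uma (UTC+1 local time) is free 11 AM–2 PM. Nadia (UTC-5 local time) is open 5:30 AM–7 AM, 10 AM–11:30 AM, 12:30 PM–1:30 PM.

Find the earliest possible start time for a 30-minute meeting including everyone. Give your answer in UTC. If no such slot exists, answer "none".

Farrukh in UTC: 10:30-11:00, 12:00-12:30, 14:00-17:30 (add 5h to convert from UTC-5).
Leo in UTC: 10:30-14:00, 16:30-18:30 (add 8h to convert from UTC-8).
Callum in UTC: 09:00-09:30, 17:00-17:30 (add 8h to convert from UTC-8).
Freya in UTC: 11:00-18:30 (subtract 1h to convert from UTC+1).
Uma in UTC: 10:00-13:00 (subtract 1h to convert from UTC+1).
Nadia in UTC: 10:30-12:00, 15:00-16:30, 17:30-18:30 (add 5h to convert from UTC-5).
Farrukh ∩ Leo: 10:30-11:00, 12:00-12:30, 16:30-17:30.
Farrukh ∩ Leo ∩ Callum: 17:00-17:30.
Farrukh ∩ Leo ∩ Callum ∩ Freya: 17:00-17:30.
Farrukh ∩ Leo ∩ Callum ∩ Freya ∩ Uma: ∅.
Farrukh ∩ Leo ∩ Callum ∩ Freya ∩ Uma ∩ Nadia: ∅.
There is no time when everyone is free.
No common window is at least 30 minutes long.

none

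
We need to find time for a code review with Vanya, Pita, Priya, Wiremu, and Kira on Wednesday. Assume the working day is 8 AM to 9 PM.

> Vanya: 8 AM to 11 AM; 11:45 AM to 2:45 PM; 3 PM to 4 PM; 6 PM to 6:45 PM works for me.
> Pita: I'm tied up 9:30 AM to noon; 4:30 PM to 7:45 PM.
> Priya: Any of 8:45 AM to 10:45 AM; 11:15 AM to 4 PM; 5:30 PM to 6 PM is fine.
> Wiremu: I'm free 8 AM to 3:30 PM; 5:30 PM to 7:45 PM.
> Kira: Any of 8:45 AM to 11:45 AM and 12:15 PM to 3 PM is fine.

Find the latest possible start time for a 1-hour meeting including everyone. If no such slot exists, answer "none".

Vanya free: 08:00-11:00, 11:45-14:45, 15:00-16:00, 18:00-18:45.
Pita free: 08:00-09:30, 12:00-16:30, 19:45-21:00 (invert busy blocks within the working day).
Priya free: 08:45-10:45, 11:15-16:00, 17:30-18:00.
Wiremu free: 08:00-15:30, 17:30-19:45.
Kira free: 08:45-11:45, 12:15-15:00.
Vanya ∩ Pita: 08:00-09:30, 12:00-14:45, 15:00-16:00.
Vanya ∩ Pita ∩ Priya: 08:45-09:30, 12:00-14:45, 15:00-16:00.
Vanya ∩ Pita ∩ Priya ∩ Wiremu: 08:45-09:30, 12:00-14:45, 15:00-15:30.
Vanya ∩ Pita ∩ Priya ∩ Wiremu ∩ Kira: 08:45-09:30, 12:15-14:45.
The last common window of at least 60 minutes is 12:15-14:45; a 60-minute meeting can start as late as 13:45 and still end by 14:45.

13:45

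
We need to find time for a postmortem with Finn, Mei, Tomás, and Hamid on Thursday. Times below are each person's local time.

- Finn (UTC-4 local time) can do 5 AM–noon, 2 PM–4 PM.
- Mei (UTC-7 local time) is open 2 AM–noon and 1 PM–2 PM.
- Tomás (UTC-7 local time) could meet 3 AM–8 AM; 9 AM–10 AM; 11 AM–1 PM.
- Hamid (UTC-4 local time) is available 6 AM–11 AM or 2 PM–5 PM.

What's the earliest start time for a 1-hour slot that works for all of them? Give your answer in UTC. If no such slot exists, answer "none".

10:00

Finn in UTC: 09:00-16:00, 18:00-20:00 (add 4h to convert from UTC-4).
Mei in UTC: 09:00-19:00, 20:00-21:00 (add 7h to convert from UTC-7).
Tomás in UTC: 10:00-15:00, 16:00-17:00, 18:00-20:00 (add 7h to convert from UTC-7).
Hamid in UTC: 10:00-15:00, 18:00-21:00 (add 4h to convert from UTC-4).
Finn ∩ Mei: 09:00-16:00, 18:00-19:00.
Finn ∩ Mei ∩ Tomás: 10:00-15:00, 18:00-19:00.
Finn ∩ Mei ∩ Tomás ∩ Hamid: 10:00-15:00, 18:00-19:00.
The first common window of at least 60 minutes is 10:00-15:00, so the earliest start is 10:00.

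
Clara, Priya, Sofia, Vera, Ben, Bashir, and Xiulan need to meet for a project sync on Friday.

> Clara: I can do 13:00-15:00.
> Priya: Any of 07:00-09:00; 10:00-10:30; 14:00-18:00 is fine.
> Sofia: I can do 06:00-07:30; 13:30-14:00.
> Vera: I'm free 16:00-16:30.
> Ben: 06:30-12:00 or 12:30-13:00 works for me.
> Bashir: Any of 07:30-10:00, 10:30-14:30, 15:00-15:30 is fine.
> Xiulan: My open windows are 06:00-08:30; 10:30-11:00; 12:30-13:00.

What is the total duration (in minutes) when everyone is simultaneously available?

Clara ∩ Priya: 14:00-15:00.
Clara ∩ Priya ∩ Sofia: ∅.
Clara ∩ Priya ∩ Sofia ∩ Vera: ∅.
Clara ∩ Priya ∩ Sofia ∩ Vera ∩ Ben: ∅.
Clara ∩ Priya ∩ Sofia ∩ Vera ∩ Ben ∩ Bashir: ∅.
Clara ∩ Priya ∩ Sofia ∩ Vera ∩ Ben ∩ Bashir ∩ Xiulan: ∅.
There is no time when everyone is free.
There is no common window, so the total is 0 minutes.

0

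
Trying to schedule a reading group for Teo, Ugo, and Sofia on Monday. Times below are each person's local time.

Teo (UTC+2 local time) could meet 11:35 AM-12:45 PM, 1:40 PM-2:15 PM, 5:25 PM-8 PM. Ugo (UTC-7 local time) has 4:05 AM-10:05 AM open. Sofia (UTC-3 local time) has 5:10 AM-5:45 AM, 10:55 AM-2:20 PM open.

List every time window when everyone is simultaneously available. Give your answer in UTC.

Teo in UTC: 09:35-10:45, 11:40-12:15, 15:25-18:00 (subtract 2h to convert from UTC+2).
Ugo in UTC: 11:05-17:05 (add 7h to convert from UTC-7).
Sofia in UTC: 08:10-08:45, 13:55-17:20 (add 3h to convert from UTC-3).
Teo ∩ Ugo: 11:40-12:15, 15:25-17:05.
Teo ∩ Ugo ∩ Sofia: 15:25-17:05.

15:25-17:05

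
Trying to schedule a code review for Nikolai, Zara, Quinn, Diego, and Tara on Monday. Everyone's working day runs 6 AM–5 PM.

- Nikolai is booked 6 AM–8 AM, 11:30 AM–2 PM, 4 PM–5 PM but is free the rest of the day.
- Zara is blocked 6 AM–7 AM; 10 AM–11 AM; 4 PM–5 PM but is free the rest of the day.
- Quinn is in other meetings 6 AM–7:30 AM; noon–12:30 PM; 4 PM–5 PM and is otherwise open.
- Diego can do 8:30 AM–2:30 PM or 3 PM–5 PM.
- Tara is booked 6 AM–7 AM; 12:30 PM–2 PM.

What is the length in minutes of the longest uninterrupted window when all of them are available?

Nikolai free: 08:00-11:30, 14:00-16:00 (invert busy blocks within the working day).
Zara free: 07:00-10:00, 11:00-16:00 (invert busy blocks within the working day).
Quinn free: 07:30-12:00, 12:30-16:00 (invert busy blocks within the working day).
Diego free: 08:30-14:30, 15:00-17:00.
Tara free: 07:00-12:30, 14:00-17:00 (invert busy blocks within the working day).
Nikolai ∩ Zara: 08:00-10:00, 11:00-11:30, 14:00-16:00.
Nikolai ∩ Zara ∩ Quinn: 08:00-10:00, 11:00-11:30, 14:00-16:00.
Nikolai ∩ Zara ∩ Quinn ∩ Diego: 08:30-10:00, 11:00-11:30, 14:00-14:30, 15:00-16:00.
Nikolai ∩ Zara ∩ Quinn ∩ Diego ∩ Tara: 08:30-10:00, 11:00-11:30, 14:00-14:30, 15:00-16:00.
Those are the intersection windows.
The longest is 08:30-10:00 at 90 minutes.

90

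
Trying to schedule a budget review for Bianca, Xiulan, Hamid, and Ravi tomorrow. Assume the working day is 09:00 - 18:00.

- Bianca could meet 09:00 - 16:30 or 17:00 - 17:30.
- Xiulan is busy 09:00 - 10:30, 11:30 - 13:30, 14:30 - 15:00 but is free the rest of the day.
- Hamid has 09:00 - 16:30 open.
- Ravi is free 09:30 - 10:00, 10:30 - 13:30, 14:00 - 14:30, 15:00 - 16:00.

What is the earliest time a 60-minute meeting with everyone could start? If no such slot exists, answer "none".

10:30

Bianca free: 09:00-16:30, 17:00-17:30.
Xiulan free: 10:30-11:30, 13:30-14:30, 15:00-18:00 (invert busy blocks within the working day).
Hamid free: 09:00-16:30.
Ravi free: 09:30-10:00, 10:30-13:30, 14:00-14:30, 15:00-16:00.
Bianca ∩ Xiulan: 10:30-11:30, 13:30-14:30, 15:00-16:30, 17:00-17:30.
Bianca ∩ Xiulan ∩ Hamid: 10:30-11:30, 13:30-14:30, 15:00-16:30.
Bianca ∩ Xiulan ∩ Hamid ∩ Ravi: 10:30-11:30, 14:00-14:30, 15:00-16:00.
So the common availability across everyone is 10:30-11:30, 14:00-14:30, 15:00-16:00.
The first common window of at least 60 minutes is 10:30-11:30, so the earliest start is 10:30.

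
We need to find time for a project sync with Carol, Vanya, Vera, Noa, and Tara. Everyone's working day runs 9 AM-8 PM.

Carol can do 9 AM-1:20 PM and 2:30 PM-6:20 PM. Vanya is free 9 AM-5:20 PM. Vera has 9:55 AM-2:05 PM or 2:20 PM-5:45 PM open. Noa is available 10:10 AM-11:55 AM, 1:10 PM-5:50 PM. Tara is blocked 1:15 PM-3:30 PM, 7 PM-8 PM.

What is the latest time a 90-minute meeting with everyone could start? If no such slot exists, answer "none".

15:50

Carol free: 09:00-13:20, 14:30-18:20.
Vanya free: 09:00-17:20.
Vera free: 09:55-14:05, 14:20-17:45.
Noa free: 10:10-11:55, 13:10-17:50.
Tara free: 09:00-13:15, 15:30-19:00 (invert busy blocks within the working day).
Carol ∩ Vanya: 09:00-13:20, 14:30-17:20.
Carol ∩ Vanya ∩ Vera: 09:55-13:20, 14:30-17:20.
Carol ∩ Vanya ∩ Vera ∩ Noa: 10:10-11:55, 13:10-13:20, 14:30-17:20.
Carol ∩ Vanya ∩ Vera ∩ Noa ∩ Tara: 10:10-11:55, 13:10-13:15, 15:30-17:20.
So the common availability across everyone is 10:10-11:55, 13:10-13:15, 15:30-17:20.
The last common window of at least 90 minutes is 15:30-17:20; a 90-minute meeting can start as late as 15:50 and still end by 17:20.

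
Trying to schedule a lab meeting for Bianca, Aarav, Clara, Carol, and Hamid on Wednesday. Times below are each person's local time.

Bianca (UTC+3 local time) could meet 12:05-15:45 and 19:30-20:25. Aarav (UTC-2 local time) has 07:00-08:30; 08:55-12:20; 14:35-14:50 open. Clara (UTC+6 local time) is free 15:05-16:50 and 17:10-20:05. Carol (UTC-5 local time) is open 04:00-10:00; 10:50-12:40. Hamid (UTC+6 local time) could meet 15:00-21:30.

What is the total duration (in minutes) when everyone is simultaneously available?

Bianca in UTC: 09:05-12:45, 16:30-17:25 (subtract 3h to convert from UTC+3).
Aarav in UTC: 09:00-10:30, 10:55-14:20, 16:35-16:50 (add 2h to convert from UTC-2).
Clara in UTC: 09:05-10:50, 11:10-14:05 (subtract 6h to convert from UTC+6).
Carol in UTC: 09:00-15:00, 15:50-17:40 (add 5h to convert from UTC-5).
Hamid in UTC: 09:00-15:30 (subtract 6h to convert from UTC+6).
Bianca ∩ Aarav: 09:05-10:30, 10:55-12:45, 16:35-16:50.
Bianca ∩ Aarav ∩ Clara: 09:05-10:30, 11:10-12:45.
Bianca ∩ Aarav ∩ Clara ∩ Carol: 09:05-10:30, 11:10-12:45.
Bianca ∩ Aarav ∩ Clara ∩ Carol ∩ Hamid: 09:05-10:30, 11:10-12:45.
Summing the common windows: 85 + 95 = 180 minutes.

180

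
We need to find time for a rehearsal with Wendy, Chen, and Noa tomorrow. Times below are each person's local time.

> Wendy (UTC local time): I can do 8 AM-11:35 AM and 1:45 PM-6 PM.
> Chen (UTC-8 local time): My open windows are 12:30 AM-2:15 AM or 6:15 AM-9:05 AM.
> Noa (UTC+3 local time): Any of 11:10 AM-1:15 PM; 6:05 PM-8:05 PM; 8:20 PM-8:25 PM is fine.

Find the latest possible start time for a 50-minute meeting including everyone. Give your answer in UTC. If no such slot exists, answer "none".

16:15

Wendy in UTC: 08:00-11:35, 13:45-18:00.
Chen in UTC: 08:30-10:15, 14:15-17:05 (add 8h to convert from UTC-8).
Noa in UTC: 08:10-10:15, 15:05-17:05, 17:20-17:25 (subtract 3h to convert from UTC+3).
Wendy ∩ Chen: 08:30-10:15, 14:15-17:05.
Wendy ∩ Chen ∩ Noa: 08:30-10:15, 15:05-17:05.
The last common window of at least 50 minutes is 15:05-17:05; a 50-minute meeting can start as late as 16:15 and still end by 17:05.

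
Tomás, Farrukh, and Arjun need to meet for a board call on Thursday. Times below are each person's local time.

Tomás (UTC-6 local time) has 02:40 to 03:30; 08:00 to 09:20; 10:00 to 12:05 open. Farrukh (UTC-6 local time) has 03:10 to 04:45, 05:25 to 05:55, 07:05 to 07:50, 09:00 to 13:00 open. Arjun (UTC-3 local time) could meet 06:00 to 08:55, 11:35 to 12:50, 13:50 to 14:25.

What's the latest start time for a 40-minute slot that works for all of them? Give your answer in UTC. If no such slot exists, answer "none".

none

Tomás in UTC: 08:40-09:30, 14:00-15:20, 16:00-18:05 (add 6h to convert from UTC-6).
Farrukh in UTC: 09:10-10:45, 11:25-11:55, 13:05-13:50, 15:00-19:00 (add 6h to convert from UTC-6).
Arjun in UTC: 09:00-11:55, 14:35-15:50, 16:50-17:25 (add 3h to convert from UTC-3).
Tomás ∩ Farrukh: 09:10-09:30, 15:00-15:20, 16:00-18:05.
Tomás ∩ Farrukh ∩ Arjun: 09:10-09:30, 15:00-15:20, 16:50-17:25.
No common window is at least 40 minutes long.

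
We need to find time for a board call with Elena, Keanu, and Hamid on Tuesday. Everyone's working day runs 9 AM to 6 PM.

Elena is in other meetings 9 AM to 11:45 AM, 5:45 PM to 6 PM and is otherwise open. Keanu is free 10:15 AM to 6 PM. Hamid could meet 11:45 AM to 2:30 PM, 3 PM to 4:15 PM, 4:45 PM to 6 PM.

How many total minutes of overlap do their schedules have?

Elena free: 11:45-17:45 (invert busy blocks within the working day).
Keanu free: 10:15-18:00.
Hamid free: 11:45-14:30, 15:00-16:15, 16:45-18:00.
Elena ∩ Keanu: 11:45-17:45.
Elena ∩ Keanu ∩ Hamid: 11:45-14:30, 15:00-16:15, 16:45-17:45.
Those are the intersection windows.
Summing the common windows: 165 + 75 + 60 = 300 minutes.

300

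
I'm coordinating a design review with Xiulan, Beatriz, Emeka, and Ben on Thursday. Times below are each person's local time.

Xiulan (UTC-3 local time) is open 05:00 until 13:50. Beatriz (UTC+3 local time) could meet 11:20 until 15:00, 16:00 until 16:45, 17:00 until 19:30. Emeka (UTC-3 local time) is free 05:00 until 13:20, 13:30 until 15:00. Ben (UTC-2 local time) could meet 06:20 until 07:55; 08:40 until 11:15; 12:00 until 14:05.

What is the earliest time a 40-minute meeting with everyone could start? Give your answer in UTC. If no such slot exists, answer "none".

Xiulan in UTC: 08:00-16:50 (add 3h to convert from UTC-3).
Beatriz in UTC: 08:20-12:00, 13:00-13:45, 14:00-16:30 (subtract 3h to convert from UTC+3).
Emeka in UTC: 08:00-16:20, 16:30-18:00 (add 3h to convert from UTC-3).
Ben in UTC: 08:20-09:55, 10:40-13:15, 14:00-16:05 (add 2h to convert from UTC-2).
Xiulan ∩ Beatriz: 08:20-12:00, 13:00-13:45, 14:00-16:30.
Xiulan ∩ Beatriz ∩ Emeka: 08:20-12:00, 13:00-13:45, 14:00-16:20.
Xiulan ∩ Beatriz ∩ Emeka ∩ Ben: 08:20-09:55, 10:40-12:00, 13:00-13:15, 14:00-16:05.
Those are the intersection windows.
The first common window of at least 40 minutes is 08:20-09:55, so the earliest start is 08:20.

08:20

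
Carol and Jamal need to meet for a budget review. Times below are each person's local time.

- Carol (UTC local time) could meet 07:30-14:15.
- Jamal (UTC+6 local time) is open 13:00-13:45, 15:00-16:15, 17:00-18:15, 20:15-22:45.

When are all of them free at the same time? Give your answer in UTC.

Carol in UTC: 07:30-14:15.
Jamal in UTC: 07:00-07:45, 09:00-10:15, 11:00-12:15, 14:15-16:45 (subtract 6h to convert from UTC+6).
Carol ∩ Jamal: 07:30-07:45, 09:00-10:15, 11:00-12:15.

07:30-07:45, 09:00-10:15, 11:00-12:15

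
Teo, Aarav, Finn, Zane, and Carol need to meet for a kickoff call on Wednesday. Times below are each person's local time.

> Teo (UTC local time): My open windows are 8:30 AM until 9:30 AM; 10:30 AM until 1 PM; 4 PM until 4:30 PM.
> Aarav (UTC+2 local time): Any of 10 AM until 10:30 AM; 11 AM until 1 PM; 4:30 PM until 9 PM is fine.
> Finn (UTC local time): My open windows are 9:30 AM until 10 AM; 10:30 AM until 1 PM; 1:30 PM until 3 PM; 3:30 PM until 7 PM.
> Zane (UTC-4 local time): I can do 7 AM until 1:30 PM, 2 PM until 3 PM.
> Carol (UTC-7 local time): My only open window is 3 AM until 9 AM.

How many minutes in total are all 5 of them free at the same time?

0

Teo in UTC: 08:30-09:30, 10:30-13:00, 16:00-16:30.
Aarav in UTC: 08:00-08:30, 09:00-11:00, 14:30-19:00 (subtract 2h to convert from UTC+2).
Finn in UTC: 09:30-10:00, 10:30-13:00, 13:30-15:00, 15:30-19:00.
Zane in UTC: 11:00-17:30, 18:00-19:00 (add 4h to convert from UTC-4).
Carol in UTC: 10:00-16:00 (add 7h to convert from UTC-7).
Teo ∩ Aarav: 09:00-09:30, 10:30-11:00, 16:00-16:30.
Teo ∩ Aarav ∩ Finn: 10:30-11:00, 16:00-16:30.
Teo ∩ Aarav ∩ Finn ∩ Zane: 16:00-16:30.
Teo ∩ Aarav ∩ Finn ∩ Zane ∩ Carol: ∅.
There is no time when everyone is free.
There is no common window, so the total is 0 minutes.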